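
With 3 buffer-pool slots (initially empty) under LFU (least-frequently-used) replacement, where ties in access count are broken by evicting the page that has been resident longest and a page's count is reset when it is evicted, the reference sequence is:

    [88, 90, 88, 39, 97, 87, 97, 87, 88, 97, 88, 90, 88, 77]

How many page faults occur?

88 -> fault, frames {88}
90 -> fault, frames {88,90}
88 -> hit
39 -> fault, frames {88,90,39}
97 -> fault, evict 90, frames {88,39,97}
87 -> fault, evict 39, frames {88,97,87}
97 -> hit
87 -> hit
88 -> hit
97 -> hit
88 -> hit
90 -> fault, evict 87, frames {88,97,90}
88 -> hit
77 -> fault, evict 90, frames {88,97,77}
Page faults: 7.

7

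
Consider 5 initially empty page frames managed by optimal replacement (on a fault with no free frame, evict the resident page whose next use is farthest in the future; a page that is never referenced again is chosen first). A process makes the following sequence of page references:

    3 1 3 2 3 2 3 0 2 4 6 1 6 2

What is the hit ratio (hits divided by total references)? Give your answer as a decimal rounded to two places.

3 -> fault, frames {3}
1 -> fault, frames {3,1}
3 -> hit
2 -> fault, frames {3,1,2}
3 -> hit
2 -> hit
3 -> hit
0 -> fault, frames {3,1,2,0}
2 -> hit
4 -> fault, frames {3,1,2,0,4}
6 -> fault, evict 4, frames {3,1,2,0,6}
1 -> hit
6 -> hit
2 -> hit
Hits: 8 of 14 references → 8/14 = 0.5714.

0.57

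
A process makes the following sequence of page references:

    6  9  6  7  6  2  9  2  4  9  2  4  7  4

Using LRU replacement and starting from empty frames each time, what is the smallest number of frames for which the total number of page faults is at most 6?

f=1: 14 faults
f=2: 10 faults
f=3: 7 faults
f=4: 6 faults
f=5: 5 faults
Smallest f with faults ≤ 6 is 4.

4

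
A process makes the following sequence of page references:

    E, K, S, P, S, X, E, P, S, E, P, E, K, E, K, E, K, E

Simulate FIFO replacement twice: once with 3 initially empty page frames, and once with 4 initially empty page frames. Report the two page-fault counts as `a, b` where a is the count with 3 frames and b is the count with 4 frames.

10, 7

3 frames: F F F F . F F . F . F . F F . . . . → 10 faults.
4 frames: F F F F . F F . . . . . F . . . . . → 7 faults.
7 < 10: adding a frame reduced faults, as is typical.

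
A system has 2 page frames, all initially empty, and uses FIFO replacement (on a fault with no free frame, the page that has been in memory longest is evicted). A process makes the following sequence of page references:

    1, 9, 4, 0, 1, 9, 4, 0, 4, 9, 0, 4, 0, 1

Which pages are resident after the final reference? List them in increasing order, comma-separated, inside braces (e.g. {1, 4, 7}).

{0, 1}

1: miss, frames [1]
9: miss, frames [1, 9]
4: miss, evict 1, frames [9, 4]
0: miss, evict 9, frames [4, 0]
1: miss, evict 4, frames [0, 1]
9: miss, evict 0, frames [1, 9]
4: miss, evict 1, frames [9, 4]
0: miss, evict 9, frames [4, 0]
4: hit
9: miss, evict 4, frames [0, 9]
0: hit
4: miss, evict 0, frames [9, 4]
0: miss, evict 9, frames [4, 0]
1: miss, evict 4, frames [0, 1]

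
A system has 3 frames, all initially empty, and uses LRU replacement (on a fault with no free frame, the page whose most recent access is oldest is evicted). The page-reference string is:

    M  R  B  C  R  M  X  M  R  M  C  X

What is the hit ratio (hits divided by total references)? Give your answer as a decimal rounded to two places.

0.33

M → miss, frames [M]
R → miss, frames [M, R]
B → miss, frames [M, R, B]
C → miss, evict M, frames [R, B, C]
R → hit
M → miss, evict B, frames [C, R, M]
X → miss, evict C, frames [R, M, X]
M → hit
R → hit
M → hit
C → miss, evict X, frames [R, M, C]
X → miss, evict R, frames [M, C, X]
Hits: 4 of 12 references → 4/12 = 0.3333.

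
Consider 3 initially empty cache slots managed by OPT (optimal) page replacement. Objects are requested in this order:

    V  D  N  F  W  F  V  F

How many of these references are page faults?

5

V → fault, frames (V)
D → fault, frames (V D)
N → fault, frames (V D N)
F → fault, evict N, frames (V D F)
W → fault, evict D, frames (V F W)
F → hit
V → hit
F → hit
Page faults: 5.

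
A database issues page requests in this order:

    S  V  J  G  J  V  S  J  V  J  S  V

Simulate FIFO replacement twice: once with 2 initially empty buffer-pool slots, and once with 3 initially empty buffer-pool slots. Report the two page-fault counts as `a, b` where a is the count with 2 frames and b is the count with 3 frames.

2 frames: F F F F . F F F F . F . → 9 faults.
3 frames: F F F F . . F . F F . . → 7 faults.
7 < 9: adding a frame reduced faults, as is typical.

9, 7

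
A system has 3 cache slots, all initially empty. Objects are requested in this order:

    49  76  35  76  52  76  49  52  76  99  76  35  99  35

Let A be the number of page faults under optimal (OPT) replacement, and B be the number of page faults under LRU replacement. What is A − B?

Under OPT: F F F . F . . . . F . F . . → 6 faults.
Under LRU: F F F . F . F . . F . F . . → 7 faults.
A − B = 6 − 7 = -1.

-1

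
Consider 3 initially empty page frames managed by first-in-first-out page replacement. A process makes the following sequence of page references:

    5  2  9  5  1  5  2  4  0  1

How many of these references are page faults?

5: miss, frames {5}
2: miss, frames {5,2}
9: miss, frames {5,2,9}
5: hit
1: miss, evict 5, frames {2,9,1}
5: miss, evict 2, frames {9,1,5}
2: miss, evict 9, frames {1,5,2}
4: miss, evict 1, frames {5,2,4}
0: miss, evict 5, frames {2,4,0}
1: miss, evict 2, frames {4,0,1}
Page faults: 9.

9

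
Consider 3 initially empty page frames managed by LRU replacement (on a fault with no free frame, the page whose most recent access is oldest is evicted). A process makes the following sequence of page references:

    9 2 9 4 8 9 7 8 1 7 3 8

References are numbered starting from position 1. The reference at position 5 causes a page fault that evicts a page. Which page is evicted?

2

pos 1: 9 → miss, frames {9}
pos 2: 2 → miss, frames {9,2}
pos 3: 9 → hit
pos 4: 4 → miss, frames {2,9,4}
pos 5: 8 → miss, evict 2, frames {9,4,8}
At position 5, page 2 is evicted.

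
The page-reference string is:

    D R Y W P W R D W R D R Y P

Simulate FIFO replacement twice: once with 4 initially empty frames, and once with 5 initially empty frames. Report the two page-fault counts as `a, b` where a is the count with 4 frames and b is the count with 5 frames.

8, 5

4 frames: F F F F F . . F . F . . F . → 8 faults.
5 frames: F F F F F . . . . . . . . . → 5 faults.
5 < 8: adding a frame reduced faults, as is typical.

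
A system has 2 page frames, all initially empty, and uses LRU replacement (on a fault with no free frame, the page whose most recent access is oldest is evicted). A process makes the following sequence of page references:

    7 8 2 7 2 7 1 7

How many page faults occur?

7: miss, frames [7]
8: miss, frames [7, 8]
2: miss, evict 7, frames [8, 2]
7: miss, evict 8, frames [2, 7]
2: hit
7: hit
1: miss, evict 2, frames [7, 1]
7: hit
Page faults: 5.

5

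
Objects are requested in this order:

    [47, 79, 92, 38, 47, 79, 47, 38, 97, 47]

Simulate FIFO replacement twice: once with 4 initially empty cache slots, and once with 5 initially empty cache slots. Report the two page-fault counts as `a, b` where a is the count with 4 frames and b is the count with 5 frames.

4 frames: F F F F . . . . F F → 6 faults.
5 frames: F F F F . . . . F . → 5 faults.
5 < 6: adding a frame reduced faults, as is typical.

6, 5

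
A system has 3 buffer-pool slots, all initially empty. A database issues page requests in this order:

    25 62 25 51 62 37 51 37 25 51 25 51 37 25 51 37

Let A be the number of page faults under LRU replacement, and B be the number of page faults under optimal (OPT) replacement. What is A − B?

1

Under LRU: F F . F . F . . F . . . . . . . → 5 faults.
Under OPT: F F . F . F . . . . . . . . . . → 4 faults.
A − B = 5 − 4 = 1.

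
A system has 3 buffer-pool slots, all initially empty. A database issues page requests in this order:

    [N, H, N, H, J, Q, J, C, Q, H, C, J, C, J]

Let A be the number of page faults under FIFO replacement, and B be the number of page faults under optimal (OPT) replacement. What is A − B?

Under FIFO: F F . . F F . F . F . F . . → 7 faults.
Under OPT: F F . . F F . F . . . F . . → 6 faults.
A − B = 7 − 6 = 1.

1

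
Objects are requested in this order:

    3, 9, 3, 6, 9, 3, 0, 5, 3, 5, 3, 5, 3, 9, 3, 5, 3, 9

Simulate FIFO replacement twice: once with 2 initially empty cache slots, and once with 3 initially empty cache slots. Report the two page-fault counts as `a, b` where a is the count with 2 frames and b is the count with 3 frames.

11, 7

2 frames: F F . F . F F F F . . . . F . F F F → 11 faults.
3 frames: F F . F . . F F F . . . . F . . . . → 7 faults.
7 < 11: adding a frame reduced faults, as is typical.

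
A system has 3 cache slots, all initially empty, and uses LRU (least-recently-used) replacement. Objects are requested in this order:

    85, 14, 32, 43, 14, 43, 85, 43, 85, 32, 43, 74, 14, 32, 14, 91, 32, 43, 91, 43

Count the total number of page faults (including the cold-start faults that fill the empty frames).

11

85 -> fault, frames [85]
14 -> fault, frames [85, 14]
32 -> fault, frames [85, 14, 32]
43 -> fault, evict 85, frames [14, 32, 43]
14 -> hit
43 -> hit
85 -> fault, evict 32, frames [14, 43, 85]
43 -> hit
85 -> hit
32 -> fault, evict 14, frames [43, 85, 32]
43 -> hit
74 -> fault, evict 85, frames [32, 43, 74]
14 -> fault, evict 32, frames [43, 74, 14]
32 -> fault, evict 43, frames [74, 14, 32]
14 -> hit
91 -> fault, evict 74, frames [32, 14, 91]
32 -> hit
43 -> fault, evict 14, frames [91, 32, 43]
91 -> hit
43 -> hit
Page faults: 11.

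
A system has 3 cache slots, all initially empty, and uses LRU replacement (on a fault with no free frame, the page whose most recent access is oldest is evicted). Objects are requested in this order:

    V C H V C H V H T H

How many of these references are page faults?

V: fault, frames (V)
C: fault, frames (V C)
H: fault, frames (V C H)
V: hit
C: hit
H: hit
V: hit
H: hit
T: fault, evict C, frames (V H T)
H: hit
Page faults: 4.

4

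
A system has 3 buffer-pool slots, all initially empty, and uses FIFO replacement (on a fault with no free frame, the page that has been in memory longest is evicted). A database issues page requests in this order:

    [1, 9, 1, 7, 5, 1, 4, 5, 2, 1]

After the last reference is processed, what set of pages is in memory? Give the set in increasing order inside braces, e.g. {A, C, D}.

{1, 2, 4}

1 -> fault, frames {1}
9 -> fault, frames {1,9}
1 -> hit
7 -> fault, frames {1,9,7}
5 -> fault, evict 1, frames {9,7,5}
1 -> fault, evict 9, frames {7,5,1}
4 -> fault, evict 7, frames {5,1,4}
5 -> hit
2 -> fault, evict 5, frames {1,4,2}
1 -> hit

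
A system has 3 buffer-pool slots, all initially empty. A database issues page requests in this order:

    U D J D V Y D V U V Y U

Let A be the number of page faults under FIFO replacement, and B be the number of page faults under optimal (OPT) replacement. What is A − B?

3

Under FIFO: F F F . F F F . F F F . → 9 faults.
Under OPT: F F F . F F . . F . . . → 6 faults.
A − B = 9 − 6 = 3.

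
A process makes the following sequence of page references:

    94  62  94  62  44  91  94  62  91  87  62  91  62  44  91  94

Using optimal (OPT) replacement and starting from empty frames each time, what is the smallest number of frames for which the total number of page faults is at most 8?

3

f=1: 16 faults
f=2: 9 faults
f=3: 7 faults
f=4: 6 faults
f=5: 5 faults
Smallest f with faults ≤ 8 is 3.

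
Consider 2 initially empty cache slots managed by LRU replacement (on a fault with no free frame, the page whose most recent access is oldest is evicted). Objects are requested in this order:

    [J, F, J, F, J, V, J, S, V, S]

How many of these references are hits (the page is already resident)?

5

J -> miss, frames {J}
F -> miss, frames {J,F}
J -> hit
F -> hit
J -> hit
V -> miss, evict F, frames {J,V}
J -> hit
S -> miss, evict V, frames {J,S}
V -> miss, evict J, frames {S,V}
S -> hit
Hits: 5.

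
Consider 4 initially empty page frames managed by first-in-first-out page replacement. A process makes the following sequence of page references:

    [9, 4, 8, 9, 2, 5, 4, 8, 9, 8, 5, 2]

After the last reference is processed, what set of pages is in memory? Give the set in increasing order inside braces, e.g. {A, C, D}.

9 → fault, frames [9]
4 → fault, frames [9, 4]
8 → fault, frames [9, 4, 8]
9 → hit
2 → fault, frames [9, 4, 8, 2]
5 → fault, evict 9, frames [4, 8, 2, 5]
4 → hit
8 → hit
9 → fault, evict 4, frames [8, 2, 5, 9]
8 → hit
5 → hit
2 → hit

{2, 5, 8, 9}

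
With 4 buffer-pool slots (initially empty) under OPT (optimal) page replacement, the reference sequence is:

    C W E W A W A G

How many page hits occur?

C -> fault, frames {C}
W -> fault, frames {C,W}
E -> fault, frames {C,W,E}
W -> hit
A -> fault, frames {C,W,E,A}
W -> hit
A -> hit
G -> fault, evict A, frames {C,W,E,G}
Hits: 3.

3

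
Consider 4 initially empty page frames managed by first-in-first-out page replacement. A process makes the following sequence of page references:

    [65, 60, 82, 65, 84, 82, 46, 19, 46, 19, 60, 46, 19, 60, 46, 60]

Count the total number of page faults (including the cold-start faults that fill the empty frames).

7

65 -> miss, frames {65}
60 -> miss, frames {65,60}
82 -> miss, frames {65,60,82}
65 -> hit
84 -> miss, frames {65,60,82,84}
82 -> hit
46 -> miss, evict 65, frames {60,82,84,46}
19 -> miss, evict 60, frames {82,84,46,19}
46 -> hit
19 -> hit
60 -> miss, evict 82, frames {84,46,19,60}
46 -> hit
19 -> hit
60 -> hit
46 -> hit
60 -> hit
Page faults: 7.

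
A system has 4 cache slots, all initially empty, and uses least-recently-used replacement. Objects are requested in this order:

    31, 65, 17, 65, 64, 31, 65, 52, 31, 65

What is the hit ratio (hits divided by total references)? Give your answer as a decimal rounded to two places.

0.50

31 → fault, frames [31]
65 → fault, frames [31, 65]
17 → fault, frames [31, 65, 17]
65 → hit
64 → fault, frames [31, 17, 65, 64]
31 → hit
65 → hit
52 → fault, evict 17, frames [64, 31, 65, 52]
31 → hit
65 → hit
Hits: 5 of 10 references → 5/10 = 0.5000.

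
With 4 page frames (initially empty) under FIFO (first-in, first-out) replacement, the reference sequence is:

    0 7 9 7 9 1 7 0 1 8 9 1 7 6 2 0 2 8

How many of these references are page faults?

8

0 -> miss, frames (0)
7 -> miss, frames (0 7)
9 -> miss, frames (0 7 9)
7 -> hit
9 -> hit
1 -> miss, frames (0 7 9 1)
7 -> hit
0 -> hit
1 -> hit
8 -> miss, evict 0, frames (7 9 1 8)
9 -> hit
1 -> hit
7 -> hit
6 -> miss, evict 7, frames (9 1 8 6)
2 -> miss, evict 9, frames (1 8 6 2)
0 -> miss, evict 1, frames (8 6 2 0)
2 -> hit
8 -> hit
Page faults: 8.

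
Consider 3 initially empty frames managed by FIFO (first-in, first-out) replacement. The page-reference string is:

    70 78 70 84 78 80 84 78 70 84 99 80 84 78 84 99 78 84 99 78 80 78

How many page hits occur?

70 → miss, frames [70]
78 → miss, frames [70, 78]
70 → hit
84 → miss, frames [70, 78, 84]
78 → hit
80 → miss, evict 70, frames [78, 84, 80]
84 → hit
78 → hit
70 → miss, evict 78, frames [84, 80, 70]
84 → hit
99 → miss, evict 84, frames [80, 70, 99]
80 → hit
84 → miss, evict 80, frames [70, 99, 84]
78 → miss, evict 70, frames [99, 84, 78]
84 → hit
99 → hit
78 → hit
84 → hit
99 → hit
78 → hit
80 → miss, evict 99, frames [84, 78, 80]
78 → hit
Hits: 13.

13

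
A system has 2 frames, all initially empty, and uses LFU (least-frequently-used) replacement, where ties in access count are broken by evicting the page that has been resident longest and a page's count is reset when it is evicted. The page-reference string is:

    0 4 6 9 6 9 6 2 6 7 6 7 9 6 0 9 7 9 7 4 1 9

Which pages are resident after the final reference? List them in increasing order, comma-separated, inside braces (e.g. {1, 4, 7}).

0: fault, frames [0]
4: fault, frames [0, 4]
6: fault, evict 0, frames [4, 6]
9: fault, evict 4, frames [6, 9]
6: hit
9: hit
6: hit
2: fault, evict 9, frames [6, 2]
6: hit
7: fault, evict 2, frames [6, 7]
6: hit
7: hit
9: fault, evict 7, frames [6, 9]
6: hit
0: fault, evict 9, frames [6, 0]
9: fault, evict 0, frames [6, 9]
7: fault, evict 9, frames [6, 7]
9: fault, evict 7, frames [6, 9]
7: fault, evict 9, frames [6, 7]
4: fault, evict 7, frames [6, 4]
1: fault, evict 4, frames [6, 1]
9: fault, evict 1, frames [6, 9]

{6, 9}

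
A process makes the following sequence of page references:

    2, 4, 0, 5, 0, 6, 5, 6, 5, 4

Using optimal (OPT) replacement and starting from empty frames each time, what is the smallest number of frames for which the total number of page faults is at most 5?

f=1: 10 faults
f=2: 6 faults
f=3: 5 faults
f=4: 5 faults
f=5: 5 faults
Smallest f with faults ≤ 5 is 3.

3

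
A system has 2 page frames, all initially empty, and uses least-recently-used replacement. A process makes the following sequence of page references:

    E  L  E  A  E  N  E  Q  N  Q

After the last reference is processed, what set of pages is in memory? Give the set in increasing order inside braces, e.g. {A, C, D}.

E → fault, frames (E)
L → fault, frames (E L)
E → hit
A → fault, evict L, frames (E A)
E → hit
N → fault, evict A, frames (E N)
E → hit
Q → fault, evict N, frames (E Q)
N → fault, evict E, frames (Q N)
Q → hit

{N, Q}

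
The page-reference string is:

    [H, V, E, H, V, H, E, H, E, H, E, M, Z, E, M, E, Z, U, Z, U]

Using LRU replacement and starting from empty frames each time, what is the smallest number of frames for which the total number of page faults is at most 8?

f=1: 20 faults
f=2: 12 faults
f=3: 6 faults
f=4: 6 faults
f=5: 6 faults
f=6: 6 faults
Smallest f with faults ≤ 8 is 3.

3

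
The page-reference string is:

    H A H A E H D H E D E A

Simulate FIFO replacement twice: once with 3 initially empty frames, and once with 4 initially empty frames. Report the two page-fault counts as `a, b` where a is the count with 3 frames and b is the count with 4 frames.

6, 4

3 frames: F F . . F . F F . . . F → 6 faults.
4 frames: F F . . F . F . . . . . → 4 faults.
4 < 6: adding a frame reduced faults, as is typical.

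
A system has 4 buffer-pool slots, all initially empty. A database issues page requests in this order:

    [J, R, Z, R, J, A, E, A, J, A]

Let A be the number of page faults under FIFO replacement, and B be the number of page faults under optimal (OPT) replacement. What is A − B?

Under FIFO: F F F . . F F . F . → 6 faults.
Under OPT: F F F . . F F . . . → 5 faults.
A − B = 6 − 5 = 1.

1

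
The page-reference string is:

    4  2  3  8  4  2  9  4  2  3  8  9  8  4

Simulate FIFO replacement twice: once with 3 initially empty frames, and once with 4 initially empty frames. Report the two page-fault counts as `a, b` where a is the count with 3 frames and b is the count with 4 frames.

3 frames: F F F F F F F . . F F . . F → 10 faults.
4 frames: F F F F . . F F F F F F . F → 11 faults.
11 > 10: adding a frame increased faults — Belady's anomaly.

10, 11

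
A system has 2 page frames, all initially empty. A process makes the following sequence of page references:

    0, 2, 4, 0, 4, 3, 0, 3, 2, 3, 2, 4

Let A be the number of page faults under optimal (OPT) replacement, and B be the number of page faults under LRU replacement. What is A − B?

Under OPT: F F F . . F . . F . . F → 6 faults.
Under LRU: F F F F . F F . F . . F → 8 faults.
A − B = 6 − 8 = -2.

-2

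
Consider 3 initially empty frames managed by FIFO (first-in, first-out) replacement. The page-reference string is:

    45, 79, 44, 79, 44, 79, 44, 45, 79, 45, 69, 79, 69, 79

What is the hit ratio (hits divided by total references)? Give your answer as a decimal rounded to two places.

0.71

45: fault, frames [45]
79: fault, frames [45, 79]
44: fault, frames [45, 79, 44]
79: hit
44: hit
79: hit
44: hit
45: hit
79: hit
45: hit
69: fault, evict 45, frames [79, 44, 69]
79: hit
69: hit
79: hit
Hits: 10 of 14 references → 10/14 = 0.7143.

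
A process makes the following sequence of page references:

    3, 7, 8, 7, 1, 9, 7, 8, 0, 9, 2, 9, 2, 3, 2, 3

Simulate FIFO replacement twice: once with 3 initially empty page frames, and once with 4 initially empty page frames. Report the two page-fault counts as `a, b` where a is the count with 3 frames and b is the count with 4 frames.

3 frames: F F F . F F F F F F F . . F . . → 11 faults.
4 frames: F F F . F F . . F . F . . F . . → 8 faults.
8 < 11: adding a frame reduced faults, as is typical.

11, 8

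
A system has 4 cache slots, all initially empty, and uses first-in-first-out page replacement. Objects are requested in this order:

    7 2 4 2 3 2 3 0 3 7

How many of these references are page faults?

6

7: miss, frames [7]
2: miss, frames [7, 2]
4: miss, frames [7, 2, 4]
2: hit
3: miss, frames [7, 2, 4, 3]
2: hit
3: hit
0: miss, evict 7, frames [2, 4, 3, 0]
3: hit
7: miss, evict 2, frames [4, 3, 0, 7]
Page faults: 6.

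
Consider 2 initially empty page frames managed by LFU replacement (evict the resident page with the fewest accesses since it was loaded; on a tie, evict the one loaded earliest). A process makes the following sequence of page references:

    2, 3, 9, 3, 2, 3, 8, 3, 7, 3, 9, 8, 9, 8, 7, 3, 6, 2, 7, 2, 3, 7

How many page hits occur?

2 → fault, frames (2)
3 → fault, frames (2 3)
9 → fault, evict 2, frames (3 9)
3 → hit
2 → fault, evict 9, frames (3 2)
3 → hit
8 → fault, evict 2, frames (3 8)
3 → hit
7 → fault, evict 8, frames (3 7)
3 → hit
9 → fault, evict 7, frames (3 9)
8 → fault, evict 9, frames (3 8)
9 → fault, evict 8, frames (3 9)
8 → fault, evict 9, frames (3 8)
7 → fault, evict 8, frames (3 7)
3 → hit
6 → fault, evict 7, frames (3 6)
2 → fault, evict 6, frames (3 2)
7 → fault, evict 2, frames (3 7)
2 → fault, evict 7, frames (3 2)
3 → hit
7 → fault, evict 2, frames (3 7)
Hits: 6.

6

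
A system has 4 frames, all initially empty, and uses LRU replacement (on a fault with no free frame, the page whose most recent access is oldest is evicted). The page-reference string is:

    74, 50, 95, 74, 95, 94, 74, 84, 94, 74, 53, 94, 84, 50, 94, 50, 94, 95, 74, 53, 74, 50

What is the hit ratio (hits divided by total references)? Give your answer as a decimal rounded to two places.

0.50

74 -> fault, frames {74}
50 -> fault, frames {74,50}
95 -> fault, frames {74,50,95}
74 -> hit
95 -> hit
94 -> fault, frames {50,74,95,94}
74 -> hit
84 -> fault, evict 50, frames {95,94,74,84}
94 -> hit
74 -> hit
53 -> fault, evict 95, frames {84,94,74,53}
94 -> hit
84 -> hit
50 -> fault, evict 74, frames {53,94,84,50}
94 -> hit
50 -> hit
94 -> hit
95 -> fault, evict 53, frames {84,50,94,95}
74 -> fault, evict 84, frames {50,94,95,74}
53 -> fault, evict 50, frames {94,95,74,53}
74 -> hit
50 -> fault, evict 94, frames {95,53,74,50}
Hits: 11 of 22 references → 11/22 = 0.5000.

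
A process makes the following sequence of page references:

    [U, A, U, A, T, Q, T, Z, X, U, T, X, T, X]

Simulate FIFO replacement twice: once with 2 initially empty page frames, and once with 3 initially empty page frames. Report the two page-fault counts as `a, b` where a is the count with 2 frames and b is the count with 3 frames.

2 frames: F F . . F F . F F F F F . . → 9 faults.
3 frames: F F . . F F . F F F F . . . → 8 faults.
8 < 9: adding a frame reduced faults, as is typical.

9, 8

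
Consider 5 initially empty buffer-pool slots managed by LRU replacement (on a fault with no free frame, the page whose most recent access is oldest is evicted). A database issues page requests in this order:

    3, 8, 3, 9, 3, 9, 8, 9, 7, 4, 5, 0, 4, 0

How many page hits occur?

3: fault, frames (3)
8: fault, frames (3 8)
3: hit
9: fault, frames (8 3 9)
3: hit
9: hit
8: hit
9: hit
7: fault, frames (3 8 9 7)
4: fault, frames (3 8 9 7 4)
5: fault, evict 3, frames (8 9 7 4 5)
0: fault, evict 8, frames (9 7 4 5 0)
4: hit
0: hit
Hits: 7.

7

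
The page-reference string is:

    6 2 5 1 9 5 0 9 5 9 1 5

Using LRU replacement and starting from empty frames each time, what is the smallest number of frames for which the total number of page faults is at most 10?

f=1: 12 faults
f=2: 11 faults
f=3: 7 faults
f=4: 6 faults
f=5: 6 faults
f=6: 6 faults
Smallest f with faults ≤ 10 is 3.

3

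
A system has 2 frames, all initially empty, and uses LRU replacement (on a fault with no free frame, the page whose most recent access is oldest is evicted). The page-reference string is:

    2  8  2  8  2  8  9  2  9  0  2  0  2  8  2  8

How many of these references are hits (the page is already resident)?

9

2 -> fault, frames {2}
8 -> fault, frames {2,8}
2 -> hit
8 -> hit
2 -> hit
8 -> hit
9 -> fault, evict 2, frames {8,9}
2 -> fault, evict 8, frames {9,2}
9 -> hit
0 -> fault, evict 2, frames {9,0}
2 -> fault, evict 9, frames {0,2}
0 -> hit
2 -> hit
8 -> fault, evict 0, frames {2,8}
2 -> hit
8 -> hit
Hits: 9.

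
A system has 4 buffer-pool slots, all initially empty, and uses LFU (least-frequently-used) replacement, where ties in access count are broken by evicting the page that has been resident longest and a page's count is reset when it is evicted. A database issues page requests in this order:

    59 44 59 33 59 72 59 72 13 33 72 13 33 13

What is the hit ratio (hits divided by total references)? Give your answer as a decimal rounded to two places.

0.64

59 -> fault, frames {59}
44 -> fault, frames {59,44}
59 -> hit
33 -> fault, frames {59,44,33}
59 -> hit
72 -> fault, frames {59,44,33,72}
59 -> hit
72 -> hit
13 -> fault, evict 44, frames {59,33,72,13}
33 -> hit
72 -> hit
13 -> hit
33 -> hit
13 -> hit
Hits: 9 of 14 references → 9/14 = 0.6429.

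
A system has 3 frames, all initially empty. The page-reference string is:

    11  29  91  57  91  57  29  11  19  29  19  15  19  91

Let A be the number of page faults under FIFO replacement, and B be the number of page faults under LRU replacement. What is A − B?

Under FIFO: F F F F . . . F F F . F . F → 9 faults.
Under LRU: F F F F . . . F F . . F . F → 8 faults.
A − B = 9 − 8 = 1.

1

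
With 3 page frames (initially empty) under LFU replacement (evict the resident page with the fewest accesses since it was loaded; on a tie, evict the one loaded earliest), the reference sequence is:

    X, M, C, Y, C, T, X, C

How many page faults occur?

6

X: fault, frames {X}
M: fault, frames {X,M}
C: fault, frames {X,M,C}
Y: fault, evict X, frames {M,C,Y}
C: hit
T: fault, evict M, frames {C,Y,T}
X: fault, evict Y, frames {C,T,X}
C: hit
Page faults: 6.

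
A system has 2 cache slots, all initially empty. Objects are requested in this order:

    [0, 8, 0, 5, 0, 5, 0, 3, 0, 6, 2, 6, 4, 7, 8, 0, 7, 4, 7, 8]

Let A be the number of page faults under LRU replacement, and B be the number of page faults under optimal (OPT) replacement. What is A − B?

Under LRU: F F . F . . . F . F F . F F F F F F . F → 13 faults.
Under OPT: F F . F . . . F . F F . F F F F . F . F → 12 faults.
A − B = 13 − 12 = 1.

1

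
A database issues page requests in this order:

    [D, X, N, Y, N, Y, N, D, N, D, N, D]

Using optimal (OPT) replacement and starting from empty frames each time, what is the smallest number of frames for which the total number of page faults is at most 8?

2

f=1: 12 faults
f=2: 5 faults
f=3: 4 faults
f=4: 4 faults
Smallest f with faults ≤ 8 is 2.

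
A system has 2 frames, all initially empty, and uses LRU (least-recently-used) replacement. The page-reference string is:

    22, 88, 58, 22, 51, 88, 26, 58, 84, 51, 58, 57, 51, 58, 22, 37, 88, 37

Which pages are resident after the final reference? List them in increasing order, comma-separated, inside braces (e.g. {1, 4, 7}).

{37, 88}

22: fault, frames {22}
88: fault, frames {22,88}
58: fault, evict 22, frames {88,58}
22: fault, evict 88, frames {58,22}
51: fault, evict 58, frames {22,51}
88: fault, evict 22, frames {51,88}
26: fault, evict 51, frames {88,26}
58: fault, evict 88, frames {26,58}
84: fault, evict 26, frames {58,84}
51: fault, evict 58, frames {84,51}
58: fault, evict 84, frames {51,58}
57: fault, evict 51, frames {58,57}
51: fault, evict 58, frames {57,51}
58: fault, evict 57, frames {51,58}
22: fault, evict 51, frames {58,22}
37: fault, evict 58, frames {22,37}
88: fault, evict 22, frames {37,88}
37: hit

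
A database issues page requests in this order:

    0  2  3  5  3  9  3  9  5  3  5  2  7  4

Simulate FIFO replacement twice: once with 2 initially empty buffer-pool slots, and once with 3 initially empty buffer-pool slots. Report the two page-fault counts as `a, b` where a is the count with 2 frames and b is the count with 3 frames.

10, 8

2 frames: F F F F . F F . F . . F F F → 10 faults.
3 frames: F F F F . F . . . . . F F F → 8 faults.
8 < 10: adding a frame reduced faults, as is typical.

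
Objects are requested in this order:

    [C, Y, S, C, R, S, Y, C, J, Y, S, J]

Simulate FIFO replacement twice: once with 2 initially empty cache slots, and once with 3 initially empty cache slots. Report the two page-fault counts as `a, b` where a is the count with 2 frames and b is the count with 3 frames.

12, 8

2 frames: F F F F F F F F F F F F → 12 faults.
3 frames: F F F . F . . F F F F . → 8 faults.
8 < 12: adding a frame reduced faults, as is typical.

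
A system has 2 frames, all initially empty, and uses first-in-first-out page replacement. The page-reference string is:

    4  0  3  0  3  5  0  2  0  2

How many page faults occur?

4: fault, frames [4]
0: fault, frames [4, 0]
3: fault, evict 4, frames [0, 3]
0: hit
3: hit
5: fault, evict 0, frames [3, 5]
0: fault, evict 3, frames [5, 0]
2: fault, evict 5, frames [0, 2]
0: hit
2: hit
Page faults: 6.

6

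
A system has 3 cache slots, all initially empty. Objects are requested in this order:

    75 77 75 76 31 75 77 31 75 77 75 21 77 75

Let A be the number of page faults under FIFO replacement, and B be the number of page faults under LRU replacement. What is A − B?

Under FIFO: F F . F F F F . . . . F . . → 7 faults.
Under LRU: F F . F F . F . . . . F . . → 6 faults.
A − B = 7 − 6 = 1.

1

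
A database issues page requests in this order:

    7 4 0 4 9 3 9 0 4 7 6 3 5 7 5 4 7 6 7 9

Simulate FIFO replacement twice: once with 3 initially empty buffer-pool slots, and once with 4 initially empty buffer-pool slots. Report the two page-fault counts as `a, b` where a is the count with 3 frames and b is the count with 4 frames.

14, 10

3 frames: F F F . F F . . F F F F F F . F . F . F → 14 faults.
4 frames: F F F . F F . . . F F . F . . F . . . F → 10 faults.
10 < 14: adding a frame reduced faults, as is typical.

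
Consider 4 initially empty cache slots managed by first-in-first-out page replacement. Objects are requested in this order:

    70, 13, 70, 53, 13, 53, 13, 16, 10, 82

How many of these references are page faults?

6

70: fault, frames {70}
13: fault, frames {70,13}
70: hit
53: fault, frames {70,13,53}
13: hit
53: hit
13: hit
16: fault, frames {70,13,53,16}
10: fault, evict 70, frames {13,53,16,10}
82: fault, evict 13, frames {53,16,10,82}
Page faults: 6.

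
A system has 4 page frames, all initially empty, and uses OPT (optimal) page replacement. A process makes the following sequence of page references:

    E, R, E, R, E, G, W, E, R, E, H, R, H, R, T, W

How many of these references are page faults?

E → fault, frames [E]
R → fault, frames [E, R]
E → hit
R → hit
E → hit
G → fault, frames [E, R, G]
W → fault, frames [E, R, G, W]
E → hit
R → hit
E → hit
H → fault, evict G, frames [E, R, W, H]
R → hit
H → hit
R → hit
T → fault, evict H, frames [E, R, W, T]
W → hit
Page faults: 6.

6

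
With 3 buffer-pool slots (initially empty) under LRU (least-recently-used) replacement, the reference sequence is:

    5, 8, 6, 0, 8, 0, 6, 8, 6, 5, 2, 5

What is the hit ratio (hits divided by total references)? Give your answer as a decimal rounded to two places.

5 → fault, frames (5)
8 → fault, frames (5 8)
6 → fault, frames (5 8 6)
0 → fault, evict 5, frames (8 6 0)
8 → hit
0 → hit
6 → hit
8 → hit
6 → hit
5 → fault, evict 0, frames (8 6 5)
2 → fault, evict 8, frames (6 5 2)
5 → hit
Hits: 6 of 12 references → 6/12 = 0.5000.

0.50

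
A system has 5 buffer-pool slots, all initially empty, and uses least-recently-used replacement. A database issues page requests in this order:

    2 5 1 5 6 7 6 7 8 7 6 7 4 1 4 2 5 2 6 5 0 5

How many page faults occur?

2: fault, frames [2]
5: fault, frames [2, 5]
1: fault, frames [2, 5, 1]
5: hit
6: fault, frames [2, 1, 5, 6]
7: fault, frames [2, 1, 5, 6, 7]
6: hit
7: hit
8: fault, evict 2, frames [1, 5, 6, 7, 8]
7: hit
6: hit
7: hit
4: fault, evict 1, frames [5, 8, 6, 7, 4]
1: fault, evict 5, frames [8, 6, 7, 4, 1]
4: hit
2: fault, evict 8, frames [6, 7, 1, 4, 2]
5: fault, evict 6, frames [7, 1, 4, 2, 5]
2: hit
6: fault, evict 7, frames [1, 4, 5, 2, 6]
5: hit
0: fault, evict 1, frames [4, 2, 6, 5, 0]
5: hit
Page faults: 12.

12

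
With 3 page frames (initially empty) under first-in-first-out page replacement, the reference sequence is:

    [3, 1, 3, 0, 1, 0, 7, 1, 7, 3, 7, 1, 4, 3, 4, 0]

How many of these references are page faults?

8

3 → miss, frames (3)
1 → miss, frames (3 1)
3 → hit
0 → miss, frames (3 1 0)
1 → hit
0 → hit
7 → miss, evict 3, frames (1 0 7)
1 → hit
7 → hit
3 → miss, evict 1, frames (0 7 3)
7 → hit
1 → miss, evict 0, frames (7 3 1)
4 → miss, evict 7, frames (3 1 4)
3 → hit
4 → hit
0 → miss, evict 3, frames (1 4 0)
Page faults: 8.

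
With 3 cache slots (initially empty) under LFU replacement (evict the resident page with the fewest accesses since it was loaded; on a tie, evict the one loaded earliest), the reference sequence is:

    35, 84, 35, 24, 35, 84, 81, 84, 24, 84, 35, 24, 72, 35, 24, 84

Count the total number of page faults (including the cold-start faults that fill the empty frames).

7

35: miss, frames [35]
84: miss, frames [35, 84]
35: hit
24: miss, frames [35, 84, 24]
35: hit
84: hit
81: miss, evict 24, frames [35, 84, 81]
84: hit
24: miss, evict 81, frames [35, 84, 24]
84: hit
35: hit
24: hit
72: miss, evict 24, frames [35, 84, 72]
35: hit
24: miss, evict 72, frames [35, 84, 24]
84: hit
Page faults: 7.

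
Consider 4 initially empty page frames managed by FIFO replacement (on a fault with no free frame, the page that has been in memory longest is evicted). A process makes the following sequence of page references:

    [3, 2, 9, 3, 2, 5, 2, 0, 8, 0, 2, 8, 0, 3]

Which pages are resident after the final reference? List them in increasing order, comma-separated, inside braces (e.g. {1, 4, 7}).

{0, 2, 3, 8}

3 → miss, frames [3]
2 → miss, frames [3, 2]
9 → miss, frames [3, 2, 9]
3 → hit
2 → hit
5 → miss, frames [3, 2, 9, 5]
2 → hit
0 → miss, evict 3, frames [2, 9, 5, 0]
8 → miss, evict 2, frames [9, 5, 0, 8]
0 → hit
2 → miss, evict 9, frames [5, 0, 8, 2]
8 → hit
0 → hit
3 → miss, evict 5, frames [0, 8, 2, 3]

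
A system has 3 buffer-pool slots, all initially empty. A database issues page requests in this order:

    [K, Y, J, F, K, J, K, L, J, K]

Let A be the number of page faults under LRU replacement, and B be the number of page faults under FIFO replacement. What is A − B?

Under LRU: F F F F F . . F . . → 6 faults.
Under FIFO: F F F F F . . F F . → 7 faults.
A − B = 6 − 7 = -1.

-1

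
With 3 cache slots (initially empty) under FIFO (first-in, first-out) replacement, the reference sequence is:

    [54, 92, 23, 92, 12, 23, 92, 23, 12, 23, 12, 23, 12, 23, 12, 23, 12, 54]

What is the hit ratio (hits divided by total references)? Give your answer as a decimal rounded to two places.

54 -> miss, frames {54}
92 -> miss, frames {54,92}
23 -> miss, frames {54,92,23}
92 -> hit
12 -> miss, evict 54, frames {92,23,12}
23 -> hit
92 -> hit
23 -> hit
12 -> hit
23 -> hit
12 -> hit
23 -> hit
12 -> hit
23 -> hit
12 -> hit
23 -> hit
12 -> hit
54 -> miss, evict 92, frames {23,12,54}
Hits: 13 of 18 references → 13/18 = 0.7222.

0.72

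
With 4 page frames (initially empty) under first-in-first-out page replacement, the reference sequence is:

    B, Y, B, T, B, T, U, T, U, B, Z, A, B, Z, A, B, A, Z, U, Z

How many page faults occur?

7

B -> miss, frames (B)
Y -> miss, frames (B Y)
B -> hit
T -> miss, frames (B Y T)
B -> hit
T -> hit
U -> miss, frames (B Y T U)
T -> hit
U -> hit
B -> hit
Z -> miss, evict B, frames (Y T U Z)
A -> miss, evict Y, frames (T U Z A)
B -> miss, evict T, frames (U Z A B)
Z -> hit
A -> hit
B -> hit
A -> hit
Z -> hit
U -> hit
Z -> hit
Page faults: 7.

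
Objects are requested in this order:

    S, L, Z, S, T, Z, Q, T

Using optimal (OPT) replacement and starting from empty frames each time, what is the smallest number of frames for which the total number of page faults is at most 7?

f=1: 8 faults
f=2: 5 faults
f=3: 5 faults
f=4: 5 faults
f=5: 5 faults
Smallest f with faults ≤ 7 is 2.

2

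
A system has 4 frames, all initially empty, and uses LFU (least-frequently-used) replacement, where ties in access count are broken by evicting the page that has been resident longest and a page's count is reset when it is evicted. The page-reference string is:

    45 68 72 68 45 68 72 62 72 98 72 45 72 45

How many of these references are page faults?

5

45 → fault, frames [45]
68 → fault, frames [45, 68]
72 → fault, frames [45, 68, 72]
68 → hit
45 → hit
68 → hit
72 → hit
62 → fault, frames [45, 68, 72, 62]
72 → hit
98 → fault, evict 62, frames [45, 68, 72, 98]
72 → hit
45 → hit
72 → hit
45 → hit
Page faults: 5.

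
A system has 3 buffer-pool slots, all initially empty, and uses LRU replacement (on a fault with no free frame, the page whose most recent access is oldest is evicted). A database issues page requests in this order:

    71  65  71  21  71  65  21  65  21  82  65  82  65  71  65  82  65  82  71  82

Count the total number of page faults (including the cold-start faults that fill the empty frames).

5

71 → fault, frames [71]
65 → fault, frames [71, 65]
71 → hit
21 → fault, frames [65, 71, 21]
71 → hit
65 → hit
21 → hit
65 → hit
21 → hit
82 → fault, evict 71, frames [65, 21, 82]
65 → hit
82 → hit
65 → hit
71 → fault, evict 21, frames [82, 65, 71]
65 → hit
82 → hit
65 → hit
82 → hit
71 → hit
82 → hit
Page faults: 5.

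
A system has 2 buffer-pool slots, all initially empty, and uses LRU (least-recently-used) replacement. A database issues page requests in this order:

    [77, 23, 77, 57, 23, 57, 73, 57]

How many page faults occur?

5

77 → miss, frames (77)
23 → miss, frames (77 23)
77 → hit
57 → miss, evict 23, frames (77 57)
23 → miss, evict 77, frames (57 23)
57 → hit
73 → miss, evict 23, frames (57 73)
57 → hit
Page faults: 5.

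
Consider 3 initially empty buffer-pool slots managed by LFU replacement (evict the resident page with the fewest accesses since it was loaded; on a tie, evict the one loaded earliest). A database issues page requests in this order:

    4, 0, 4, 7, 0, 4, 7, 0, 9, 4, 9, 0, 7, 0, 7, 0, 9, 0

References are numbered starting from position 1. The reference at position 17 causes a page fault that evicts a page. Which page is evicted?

7

pos 1: 4 → fault, frames (4)
pos 2: 0 → fault, frames (4 0)
pos 3: 4 → hit
pos 4: 7 → fault, frames (4 0 7)
pos 5: 0 → hit
pos 6: 4 → hit
pos 7: 7 → hit
pos 8: 0 → hit
pos 9: 9 → fault, evict 7, frames (4 0 9)
pos 10: 4 → hit
pos 11: 9 → hit
pos 12: 0 → hit
pos 13: 7 → fault, evict 9, frames (4 0 7)
pos 14: 0 → hit
pos 15: 7 → hit
pos 16: 0 → hit
pos 17: 9 → fault, evict 7, frames (4 0 9)
At position 17, page 7 is evicted.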